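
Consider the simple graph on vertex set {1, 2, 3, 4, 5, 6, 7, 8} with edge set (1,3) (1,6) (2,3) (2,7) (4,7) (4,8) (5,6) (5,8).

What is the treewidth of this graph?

A width-2 tree decomposition is:
Bags: B1 = {1, 5, 6}  B2 = {1, 3, 5}  B3 = {2, 3, 5}  B4 = {2, 5, 7}  B5 = {4, 5, 7}  B6 = {4, 5, 8}
Tree: B1–B2, B2–B3, B3–B4, B4–B5, B5–B6
The largest bag has 3 vertices, giving width 2; this decomposition certifies tw(G) ≤ 2. Since 5–6–1–3–2–7–4–8–5 is a cycle in G, G is not acyclic. Forests are exactly the graphs of treewidth ≤ 1, so tw(G) ≥ 2. Combining the bounds, tw(G) = 2.

2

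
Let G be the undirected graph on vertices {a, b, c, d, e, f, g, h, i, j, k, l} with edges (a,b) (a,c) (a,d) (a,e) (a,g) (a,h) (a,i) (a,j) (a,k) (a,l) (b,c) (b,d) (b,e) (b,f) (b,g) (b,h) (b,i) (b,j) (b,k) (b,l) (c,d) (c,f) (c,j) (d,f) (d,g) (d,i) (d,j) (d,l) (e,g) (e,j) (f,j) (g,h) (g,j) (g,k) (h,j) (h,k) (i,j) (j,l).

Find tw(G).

4

A width-4 tree decomposition is:
Bags: B1 = {a, b, d, g, j}  B2 = {a, b, c, d, j}  B3 = {b, c, d, f, j}  B4 = {a, b, d, i, j}  B5 = {a, b, g, h, j}  B6 = {a, b, g, h, k}  B7 = {a, b, d, j, l}  B8 = {a, b, e, g, j}
Tree: B1–B2, B2–B3, B1–B4, B1–B5, B5–B6, B1–B7, B1–B8
Every bag has size at most 5, so the width is 5 − 1 = 4 and tw(G) ≤ 4. Conversely, {a, b, d, g, j} is a clique of size 5, and the vertices of any clique must share a bag in every tree decomposition; so some bag has ≥ 5 vertices and tw(G) ≥ 4. Hence tw(G) = 4 exactly.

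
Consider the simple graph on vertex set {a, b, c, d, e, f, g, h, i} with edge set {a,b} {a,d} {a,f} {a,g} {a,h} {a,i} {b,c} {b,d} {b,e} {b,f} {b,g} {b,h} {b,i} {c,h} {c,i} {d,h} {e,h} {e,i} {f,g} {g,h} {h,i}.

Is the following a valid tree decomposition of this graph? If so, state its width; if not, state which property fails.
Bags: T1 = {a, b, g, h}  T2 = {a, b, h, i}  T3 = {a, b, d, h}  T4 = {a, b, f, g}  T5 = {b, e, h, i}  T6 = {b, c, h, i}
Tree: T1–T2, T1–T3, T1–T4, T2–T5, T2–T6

Yes; width 3.

Checking the three conditions: (i) the bags cover all of {a, b, c, d, e, f, g, h, i}; (ii) for each edge, some bag contains both endpoints; (iii) the bags containing any fixed vertex form a subtree. All hold, so the decomposition is valid with width 4 − 1 = 3.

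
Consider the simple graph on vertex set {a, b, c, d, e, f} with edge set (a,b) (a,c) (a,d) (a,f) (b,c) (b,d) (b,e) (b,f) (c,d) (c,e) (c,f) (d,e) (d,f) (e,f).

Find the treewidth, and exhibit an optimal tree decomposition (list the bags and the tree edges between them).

Treewidth 4.
One optimal decomposition is:
Bags: B1 = {a, b, c, d, f}  B2 = {b, c, d, e, f}
Tree: B1–B2

Each bag holds 5 vertices, so the decomposition has width 4, which upper-bounds the treewidth. On the other hand G contains the 5-clique {b, c, d, e, f}. A clique must lie in a single bag of any decomposition, so no decomposition can have width below 4. Therefore the treewidth is 4.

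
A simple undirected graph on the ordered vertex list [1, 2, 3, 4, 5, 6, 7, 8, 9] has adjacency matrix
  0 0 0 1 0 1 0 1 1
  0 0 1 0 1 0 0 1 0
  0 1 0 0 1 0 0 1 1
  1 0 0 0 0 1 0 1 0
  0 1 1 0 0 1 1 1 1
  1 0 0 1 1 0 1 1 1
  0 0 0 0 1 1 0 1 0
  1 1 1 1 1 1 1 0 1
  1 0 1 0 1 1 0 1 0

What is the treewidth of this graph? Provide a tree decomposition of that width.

Treewidth 3.
Bags: B1 = {5, 6, 8, 9}  B2 = {3, 5, 8, 9}  B3 = {2, 3, 5, 8}  B4 = {5, 6, 7, 8}  B5 = {1, 6, 8, 9}  B6 = {1, 4, 6, 8}
Tree: B1–B2, B2–B3, B1–B4, B1–B5, B5–B6

Every bag has size at most 4, so the width is 4 − 1 = 3 and tw(G) ≤ 3. For the lower bound, the 4 vertices {1, 6, 8, 9} are pairwise adjacent, and any tree decomposition puts a clique entirely inside one bag — forcing width ≥ 3. The upper and lower bounds meet at 3, so that is the treewidth.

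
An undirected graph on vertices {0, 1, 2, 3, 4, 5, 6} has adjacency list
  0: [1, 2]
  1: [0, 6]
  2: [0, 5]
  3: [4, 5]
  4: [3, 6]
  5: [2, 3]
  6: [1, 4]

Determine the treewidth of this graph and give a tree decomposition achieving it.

Treewidth 2.
One such decomposition:
Bags: B1 = {0, 2, 5}  B2 = {0, 1, 5}  B3 = {1, 5, 6}  B4 = {4, 5, 6}  B5 = {3, 4, 5}
Tree: B1–B2, B2–B3, B3–B4, B4–B5

The largest bag has 3 vertices, giving width 2; this decomposition certifies tw(G) ≤ 2. For the lower bound, G contains the cycle 5–2–0–1–6–4–3–5, so G is not a forest; only forests have treewidth ≤ 1, hence tw(G) ≥ 2. Therefore the treewidth is 2.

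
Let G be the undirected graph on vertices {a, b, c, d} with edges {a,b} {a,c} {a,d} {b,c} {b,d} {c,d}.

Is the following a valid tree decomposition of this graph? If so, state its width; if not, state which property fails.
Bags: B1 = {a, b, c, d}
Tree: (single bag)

Yes; width 3.

Every vertex of G appears in some bag (union = {a, b, c, d}); every edge is covered by a bag; and for each vertex v the set of bags containing v is connected in the bag tree. The decomposition is therefore valid. The largest bag has 4 vertices, so the width is 3.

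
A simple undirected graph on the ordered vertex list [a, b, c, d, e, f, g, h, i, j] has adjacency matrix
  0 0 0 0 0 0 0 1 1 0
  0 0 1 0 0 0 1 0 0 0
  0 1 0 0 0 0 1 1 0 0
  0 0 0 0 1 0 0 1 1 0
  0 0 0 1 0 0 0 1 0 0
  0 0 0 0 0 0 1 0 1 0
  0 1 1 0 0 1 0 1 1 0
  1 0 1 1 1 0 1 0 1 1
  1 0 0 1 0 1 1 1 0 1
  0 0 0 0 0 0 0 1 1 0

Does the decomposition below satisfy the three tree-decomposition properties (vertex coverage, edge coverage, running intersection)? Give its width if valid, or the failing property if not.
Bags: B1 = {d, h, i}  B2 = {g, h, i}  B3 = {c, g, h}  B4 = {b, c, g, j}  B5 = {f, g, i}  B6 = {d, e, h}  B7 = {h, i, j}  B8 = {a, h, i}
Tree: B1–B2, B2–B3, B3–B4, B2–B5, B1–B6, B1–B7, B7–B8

No — bags containing vertex j are not connected in the tree.

A tree decomposition must satisfy three properties: every vertex lies in some bag; for every edge, both endpoints lie together in some bag; and for every vertex, the bags containing it form a connected subtree. Here bags containing vertex j are not connected in the tree, so the decomposition is invalid.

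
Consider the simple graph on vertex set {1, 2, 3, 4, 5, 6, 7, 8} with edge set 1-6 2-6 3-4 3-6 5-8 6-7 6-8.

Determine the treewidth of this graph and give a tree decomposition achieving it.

Every bag has size at most 2, so the width is 2 − 1 = 1 and tw(G) ≤ 1. G has an edge, so its treewidth is at least 1. The upper and lower bounds meet at 1, so that is the treewidth.

Treewidth 1.
Bags: B1 = {6, 7}  B2 = {2, 6}  B3 = {1, 6}  B4 = {6, 8}  B5 = {3, 6}  B6 = {5, 8}  B7 = {3, 4}
Tree: B1–B2, B2–B3, B2–B4, B3–B5, B4–B6, B5–B7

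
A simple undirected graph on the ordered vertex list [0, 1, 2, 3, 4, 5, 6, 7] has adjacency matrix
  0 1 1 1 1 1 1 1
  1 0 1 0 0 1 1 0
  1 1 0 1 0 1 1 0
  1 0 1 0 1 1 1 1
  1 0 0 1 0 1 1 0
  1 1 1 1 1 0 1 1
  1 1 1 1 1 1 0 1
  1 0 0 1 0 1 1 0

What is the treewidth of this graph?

A width-4 tree decomposition is:
Bags: B1 = {0, 3, 4, 5, 6}  B2 = {0, 2, 3, 5, 6}  B3 = {0, 3, 5, 6, 7}  B4 = {0, 1, 2, 5, 6}
Tree: B1–B2, B2–B3, B2–B4
Every bag has size at most 5, so the width is 5 − 1 = 4 and tw(G) ≤ 4. For the lower bound, the 5 vertices {0, 1, 2, 5, 6} are pairwise adjacent, and any tree decomposition puts a clique entirely inside one bag — forcing width ≥ 4. Therefore the treewidth is 4.

4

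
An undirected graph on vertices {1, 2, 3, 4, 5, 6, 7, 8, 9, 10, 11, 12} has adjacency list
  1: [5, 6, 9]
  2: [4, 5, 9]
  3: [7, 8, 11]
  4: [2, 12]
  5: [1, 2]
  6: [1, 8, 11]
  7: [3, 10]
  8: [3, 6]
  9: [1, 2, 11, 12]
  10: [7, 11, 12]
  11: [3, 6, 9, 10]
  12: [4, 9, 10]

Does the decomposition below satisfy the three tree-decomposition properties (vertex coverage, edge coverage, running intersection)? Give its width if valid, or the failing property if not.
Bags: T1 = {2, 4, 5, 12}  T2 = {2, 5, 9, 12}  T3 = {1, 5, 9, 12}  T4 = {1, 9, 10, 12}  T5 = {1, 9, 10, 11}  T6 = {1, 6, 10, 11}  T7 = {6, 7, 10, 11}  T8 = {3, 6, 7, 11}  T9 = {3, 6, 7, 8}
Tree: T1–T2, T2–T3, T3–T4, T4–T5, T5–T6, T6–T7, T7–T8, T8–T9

Yes; width 3.

Vertex coverage: the bags together contain {1, 2, 3, 4, 5, 6, 7, 8, 9, 10, 11, 12}, the full vertex set. Edge coverage: each edge of G has both endpoints in at least one bag. Running intersection: for every vertex, the bags containing it form a connected subtree. All three properties hold, so this is a valid tree decomposition of width max|bag| − 1 = 3, and hence tw(G) ≤ 3.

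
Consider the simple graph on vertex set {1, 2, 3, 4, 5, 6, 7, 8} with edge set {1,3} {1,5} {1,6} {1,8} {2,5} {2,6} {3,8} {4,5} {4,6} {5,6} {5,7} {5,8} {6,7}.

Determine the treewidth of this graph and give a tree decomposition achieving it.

Each bag holds 3 vertices, so the decomposition has width 2, which upper-bounds the treewidth. On the other hand G contains the 3-clique {1, 3, 8}. A clique must lie in a single bag of any decomposition, so no decomposition can have width below 2. Therefore the treewidth is 2.

Treewidth 2.
One optimal decomposition is:
Bags: B1 = {1, 5, 6}  B2 = {4, 5, 6}  B3 = {1, 5, 8}  B4 = {1, 3, 8}  B5 = {2, 5, 6}  B6 = {5, 6, 7}
Tree: B1–B2, B1–B3, B3–B4, B1–B5, B1–B6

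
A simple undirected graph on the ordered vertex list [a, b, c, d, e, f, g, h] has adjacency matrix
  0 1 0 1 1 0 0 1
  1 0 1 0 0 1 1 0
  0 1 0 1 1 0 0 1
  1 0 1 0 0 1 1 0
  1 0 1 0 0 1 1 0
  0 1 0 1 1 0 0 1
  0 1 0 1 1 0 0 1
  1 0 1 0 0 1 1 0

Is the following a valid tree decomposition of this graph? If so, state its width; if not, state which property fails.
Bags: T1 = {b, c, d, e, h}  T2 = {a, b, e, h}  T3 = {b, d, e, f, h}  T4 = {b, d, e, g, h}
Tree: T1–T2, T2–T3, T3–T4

A tree decomposition must satisfy three properties: every vertex lies in some bag; for every edge, both endpoints lie together in some bag; and for every vertex, the bags containing it form a connected subtree. Here edge (d,a) lies in no bag, so the decomposition is invalid.

No — edge (d,a) lies in no bag.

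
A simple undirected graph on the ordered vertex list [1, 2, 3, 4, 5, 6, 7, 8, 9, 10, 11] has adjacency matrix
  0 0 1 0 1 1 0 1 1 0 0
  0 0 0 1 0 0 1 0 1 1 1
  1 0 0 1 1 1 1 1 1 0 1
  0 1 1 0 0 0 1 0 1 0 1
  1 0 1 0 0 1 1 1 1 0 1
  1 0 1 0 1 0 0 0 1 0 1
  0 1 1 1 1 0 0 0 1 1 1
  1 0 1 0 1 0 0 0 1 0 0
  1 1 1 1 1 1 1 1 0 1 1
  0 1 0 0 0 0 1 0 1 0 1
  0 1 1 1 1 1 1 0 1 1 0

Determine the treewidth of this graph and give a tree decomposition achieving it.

Every bag has size at most 5, so the width is 5 − 1 = 4 and tw(G) ≤ 4. For the lower bound, the 5 vertices {2, 7, 9, 10, 11} are pairwise adjacent, and any tree decomposition puts a clique entirely inside one bag — forcing width ≥ 4. Combining the bounds, tw(G) = 4.

Treewidth 4.
One such decomposition:
Bags: B1 = {1, 3, 5, 6, 9}  B2 = {3, 5, 6, 9, 11}  B3 = {3, 5, 7, 9, 11}  B4 = {3, 4, 7, 9, 11}  B5 = {2, 4, 7, 9, 11}  B6 = {1, 3, 5, 8, 9}  B7 = {2, 7, 9, 10, 11}
Tree: B1–B2, B2–B3, B3–B4, B4–B5, B1–B6, B5–B7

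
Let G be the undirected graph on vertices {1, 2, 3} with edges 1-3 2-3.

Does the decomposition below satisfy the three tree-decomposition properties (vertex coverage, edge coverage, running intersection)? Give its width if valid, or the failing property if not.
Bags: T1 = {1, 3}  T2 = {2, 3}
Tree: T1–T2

Checking the three conditions: (i) the bags cover all of {1, 2, 3}; (ii) for each edge, some bag contains both endpoints; (iii) the bags containing any fixed vertex form a subtree. All hold, so the decomposition is valid with width 2 − 1 = 1.

Yes; width 1.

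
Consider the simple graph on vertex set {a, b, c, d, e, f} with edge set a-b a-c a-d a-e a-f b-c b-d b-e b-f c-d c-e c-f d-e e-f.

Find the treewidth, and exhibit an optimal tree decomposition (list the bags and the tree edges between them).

Treewidth 4.
Bags: B1 = {a, b, c, e, f}  B2 = {a, b, c, d, e}
Tree: B1–B2

Every bag has size at most 5, so the width is 5 − 1 = 4 and tw(G) ≤ 4. Conversely, {a, b, c, d, e} is a clique of size 5, and the vertices of any clique must share a bag in every tree decomposition; so some bag has ≥ 5 vertices and tw(G) ≥ 4. Therefore the treewidth is 4.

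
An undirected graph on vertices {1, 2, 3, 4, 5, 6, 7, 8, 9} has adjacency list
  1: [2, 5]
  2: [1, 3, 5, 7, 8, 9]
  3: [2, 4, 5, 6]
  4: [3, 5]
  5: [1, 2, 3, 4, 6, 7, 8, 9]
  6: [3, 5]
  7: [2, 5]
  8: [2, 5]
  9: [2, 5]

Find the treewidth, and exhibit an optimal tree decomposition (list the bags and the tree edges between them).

The largest bag has 3 vertices, giving width 2; this decomposition certifies tw(G) ≤ 2. For the lower bound, the 3 vertices {1, 2, 5} are pairwise adjacent, and any tree decomposition puts a clique entirely inside one bag — forcing width ≥ 2. Hence tw(G) = 2 exactly.

Treewidth 2.
One optimal decomposition is:
Bags: B1 = {3, 4, 5}  B2 = {2, 3, 5}  B3 = {2, 5, 8}  B4 = {2, 5, 7}  B5 = {1, 2, 5}  B6 = {3, 5, 6}  B7 = {2, 5, 9}
Tree: B1–B2, B2–B3, B2–B4, B3–B5, B2–B6, B3–B7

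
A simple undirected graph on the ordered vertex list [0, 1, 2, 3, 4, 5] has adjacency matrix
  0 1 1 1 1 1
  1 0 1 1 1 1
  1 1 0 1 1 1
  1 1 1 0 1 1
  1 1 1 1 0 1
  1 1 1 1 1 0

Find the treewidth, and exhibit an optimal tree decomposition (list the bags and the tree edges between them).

With just one bag of size 6, the width is 6 − 1 = 5, so tw(G) ≤ 5. For the lower bound, the 6 vertices {0, 1, 2, 3, 4, 5} are pairwise adjacent, and any tree decomposition puts a clique entirely inside one bag — forcing width ≥ 5. The upper and lower bounds meet at 5, so that is the treewidth.

Treewidth 5.
One such decomposition:
Bags: B1 = {0, 1, 2, 3, 4, 5}
Tree: (single bag)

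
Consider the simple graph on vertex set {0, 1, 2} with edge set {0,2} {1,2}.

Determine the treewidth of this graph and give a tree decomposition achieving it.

The largest bag has 2 vertices, giving width 1; this decomposition certifies tw(G) ≤ 1. Any graph with an edge has treewidth ≥ 1, and G has the edge 0–2. Hence tw(G) = 1 exactly.

Treewidth 1.
Bags: B1 = {0, 2}  B2 = {1, 2}
Tree: B1–B2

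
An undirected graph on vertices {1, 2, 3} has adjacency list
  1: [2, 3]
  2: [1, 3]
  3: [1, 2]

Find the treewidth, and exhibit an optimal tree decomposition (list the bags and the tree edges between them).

Treewidth 2.
Bags: B1 = {1, 2, 3}
Tree: (single bag)

A single bag containing all 3 vertices is trivially a valid decomposition of width 2. Conversely, {1, 2, 3} is a clique of size 3, and the vertices of any clique must share a bag in every tree decomposition; so some bag has ≥ 3 vertices and tw(G) ≥ 2. Combining the bounds, tw(G) = 2.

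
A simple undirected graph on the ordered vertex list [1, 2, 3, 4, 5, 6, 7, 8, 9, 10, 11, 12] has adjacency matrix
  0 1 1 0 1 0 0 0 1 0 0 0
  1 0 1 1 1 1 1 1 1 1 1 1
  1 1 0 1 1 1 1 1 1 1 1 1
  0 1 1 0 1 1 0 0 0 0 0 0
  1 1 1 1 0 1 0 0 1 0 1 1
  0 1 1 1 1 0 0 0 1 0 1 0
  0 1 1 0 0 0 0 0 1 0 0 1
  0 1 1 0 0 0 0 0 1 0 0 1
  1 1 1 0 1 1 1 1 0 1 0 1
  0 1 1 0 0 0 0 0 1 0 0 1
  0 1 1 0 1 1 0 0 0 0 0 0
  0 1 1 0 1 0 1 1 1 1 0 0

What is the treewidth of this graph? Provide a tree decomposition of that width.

Treewidth 4.
Bags: B1 = {2, 3, 5, 9, 12}  B2 = {2, 3, 9, 10, 12}  B3 = {2, 3, 7, 9, 12}  B4 = {2, 3, 5, 6, 9}  B5 = {1, 2, 3, 5, 9}  B6 = {2, 3, 4, 5, 6}  B7 = {2, 3, 5, 6, 11}  B8 = {2, 3, 8, 9, 12}
Tree: B1–B2, B1–B3, B1–B4, B4–B5, B4–B6, B6–B7, B2–B8

Each bag holds 5 vertices, so the decomposition has width 4, which upper-bounds the treewidth. For the lower bound, the 5 vertices {1, 2, 3, 5, 9} are pairwise adjacent, and any tree decomposition puts a clique entirely inside one bag — forcing width ≥ 4. Hence tw(G) = 4 exactly.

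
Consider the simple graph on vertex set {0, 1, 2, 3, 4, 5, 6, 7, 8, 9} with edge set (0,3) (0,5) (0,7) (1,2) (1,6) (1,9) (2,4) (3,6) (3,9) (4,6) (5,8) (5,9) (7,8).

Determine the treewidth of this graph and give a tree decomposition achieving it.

Every bag has size at most 3, so the width is 3 − 1 = 2 and tw(G) ≤ 2. For the lower bound, G contains the cycle 8–7–0–5–8, so G is not a forest; only forests have treewidth ≤ 1, hence tw(G) ≥ 2. Hence tw(G) = 2 exactly.

Treewidth 2.
One such decomposition:
Bags: B1 = {5, 7, 8}  B2 = {0, 5, 7}  B3 = {0, 5, 9}  B4 = {0, 3, 9}  B5 = {1, 3, 9}  B6 = {1, 3, 6}  B7 = {1, 2, 6}  B8 = {2, 4, 6}
Tree: B1–B2, B2–B3, B3–B4, B4–B5, B5–B6, B6–B7, B7–B8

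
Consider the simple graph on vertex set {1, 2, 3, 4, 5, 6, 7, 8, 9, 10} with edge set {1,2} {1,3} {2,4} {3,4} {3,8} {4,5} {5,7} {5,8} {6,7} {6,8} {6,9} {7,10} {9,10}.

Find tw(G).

A width-2 tree decomposition is:
Bags: B1 = {1, 2, 3}  B2 = {2, 3, 4}  B3 = {3, 4, 8}  B4 = {4, 5, 8}  B5 = {5, 6, 8}  B6 = {5, 6, 7}  B7 = {6, 7, 9}  B8 = {7, 9, 10}
Tree: B1–B2, B2–B3, B3–B4, B4–B5, B5–B6, B6–B7, B7–B8
Every bag has size at most 3, so the width is 3 − 1 = 2 and tw(G) ≤ 2. The edges 1–2–4–3–1 form a cycle, so G is not a tree and its treewidth is at least 2. Hence tw(G) = 2 exactly.

2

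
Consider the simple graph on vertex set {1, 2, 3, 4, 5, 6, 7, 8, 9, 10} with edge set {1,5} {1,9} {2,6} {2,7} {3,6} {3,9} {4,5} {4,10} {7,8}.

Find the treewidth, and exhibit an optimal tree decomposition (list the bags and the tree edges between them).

Every bag has size at most 2, so the width is 2 − 1 = 1 and tw(G) ≤ 1. Since G has at least one edge (e.g. 8–7), it is not an edgeless graph, so tw(G) ≥ 1. The upper and lower bounds meet at 1, so that is the treewidth.

Treewidth 1.
One such decomposition:
Bags: B1 = {7, 8}  B2 = {2, 7}  B3 = {2, 6}  B4 = {3, 6}  B5 = {3, 9}  B6 = {1, 9}  B7 = {1, 5}  B8 = {4, 5}  B9 = {4, 10}
Tree: B1–B2, B2–B3, B3–B4, B4–B5, B5–B6, B6–B7, B7–B8, B8–B9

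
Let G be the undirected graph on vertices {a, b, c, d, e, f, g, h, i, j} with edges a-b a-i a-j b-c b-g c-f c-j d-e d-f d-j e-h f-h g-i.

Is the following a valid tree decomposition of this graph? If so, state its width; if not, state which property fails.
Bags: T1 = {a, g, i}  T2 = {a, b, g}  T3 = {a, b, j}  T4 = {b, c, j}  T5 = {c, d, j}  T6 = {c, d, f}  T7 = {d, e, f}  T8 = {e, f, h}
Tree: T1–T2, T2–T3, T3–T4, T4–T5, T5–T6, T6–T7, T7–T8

Yes; width 2.

Vertex coverage: the bags together contain {a, b, c, d, e, f, g, h, i, j}, the full vertex set. Edge coverage: each edge of G has both endpoints in at least one bag. Running intersection: for every vertex, the bags containing it form a connected subtree. All three properties hold, so this is a valid tree decomposition of width max|bag| − 1 = 2, and hence tw(G) ≤ 2.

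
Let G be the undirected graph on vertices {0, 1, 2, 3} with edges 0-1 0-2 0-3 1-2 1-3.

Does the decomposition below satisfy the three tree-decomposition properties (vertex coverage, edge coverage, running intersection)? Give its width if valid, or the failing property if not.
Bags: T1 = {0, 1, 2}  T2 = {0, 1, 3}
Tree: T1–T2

Every vertex of G appears in some bag (union = {0, 1, 2, 3}); every edge is covered by a bag; and for each vertex v the set of bags containing v is connected in the bag tree. The decomposition is therefore valid. The largest bag has 3 vertices, so the width is 2.

Yes; width 2.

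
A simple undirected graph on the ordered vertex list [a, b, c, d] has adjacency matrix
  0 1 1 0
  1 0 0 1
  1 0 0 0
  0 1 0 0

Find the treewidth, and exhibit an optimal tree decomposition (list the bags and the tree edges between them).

Treewidth 1.
One optimal decomposition is:
Bags: B1 = {a, c}  B2 = {a, b}  B3 = {b, d}
Tree: B1–B2, B2–B3

Every bag has size at most 2, so the width is 2 − 1 = 1 and tw(G) ≤ 1. Since G has at least one edge (e.g. c–a), it is not an edgeless graph, so tw(G) ≥ 1. The upper and lower bounds meet at 1, so that is the treewidth.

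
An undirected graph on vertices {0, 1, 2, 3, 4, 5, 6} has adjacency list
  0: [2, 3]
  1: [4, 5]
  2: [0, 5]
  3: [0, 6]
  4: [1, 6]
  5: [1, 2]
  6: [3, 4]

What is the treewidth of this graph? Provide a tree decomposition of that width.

Treewidth 2.
One optimal decomposition is:
Bags: B1 = {1, 2, 5}  B2 = {0, 1, 2}  B3 = {0, 1, 3}  B4 = {1, 3, 6}  B5 = {1, 4, 6}
Tree: B1–B2, B2–B3, B3–B4, B4–B5

Each bag holds 3 vertices, so the decomposition has width 2, which upper-bounds the treewidth. Since 1–5–2–0–3–6–4–1 is a cycle in G, G is not acyclic. Forests are exactly the graphs of treewidth ≤ 1, so tw(G) ≥ 2. Therefore the treewidth is 2.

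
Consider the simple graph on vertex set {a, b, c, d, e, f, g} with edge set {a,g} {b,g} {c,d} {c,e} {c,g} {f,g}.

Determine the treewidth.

1

A width-1 tree decomposition is:
Bags: B1 = {c, e}  B2 = {c, g}  B3 = {a, g}  B4 = {b, g}  B5 = {f, g}  B6 = {c, d}
Tree: B1–B2, B2–B3, B2–B4, B2–B5, B2–B6
Each bag holds 2 vertices, so the decomposition has width 1, which upper-bounds the treewidth. G has an edge, so its treewidth is at least 1. Hence tw(G) = 1 exactly.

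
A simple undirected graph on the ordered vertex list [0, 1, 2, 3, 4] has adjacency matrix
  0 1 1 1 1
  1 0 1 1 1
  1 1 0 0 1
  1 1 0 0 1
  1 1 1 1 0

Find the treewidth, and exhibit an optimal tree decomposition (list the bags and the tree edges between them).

The largest bag has 4 vertices, giving width 3; this decomposition certifies tw(G) ≤ 3. For the lower bound, the 4 vertices {0, 1, 2, 4} are pairwise adjacent, and any tree decomposition puts a clique entirely inside one bag — forcing width ≥ 3. Hence tw(G) = 3 exactly.

Treewidth 3.
One such decomposition:
Bags: B1 = {0, 1, 2, 4}  B2 = {0, 1, 3, 4}
Tree: B1–B2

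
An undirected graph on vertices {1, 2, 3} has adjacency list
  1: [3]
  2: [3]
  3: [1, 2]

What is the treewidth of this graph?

A width-1 tree decomposition is:
Bags: B1 = {1, 3}  B2 = {2, 3}
Tree: B1–B2
Every bag has size at most 2, so the width is 2 − 1 = 1 and tw(G) ≤ 1. Any graph with an edge has treewidth ≥ 1, and G has the edge 1–3. The upper and lower bounds meet at 1, so that is the treewidth.

1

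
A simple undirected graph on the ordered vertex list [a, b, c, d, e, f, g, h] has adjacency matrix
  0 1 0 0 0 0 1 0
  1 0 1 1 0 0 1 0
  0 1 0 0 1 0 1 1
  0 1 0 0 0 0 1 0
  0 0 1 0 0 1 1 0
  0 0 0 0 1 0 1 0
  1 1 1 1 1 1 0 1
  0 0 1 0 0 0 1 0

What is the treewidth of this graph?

2

A width-2 tree decomposition is:
Bags: B1 = {b, c, g}  B2 = {c, g, h}  B3 = {c, e, g}  B4 = {a, b, g}  B5 = {e, f, g}  B6 = {b, d, g}
Tree: B1–B2, B2–B3, B1–B4, B3–B5, B4–B6
Each bag holds 3 vertices, so the decomposition has width 2, which upper-bounds the treewidth. On the other hand G contains the 3-clique {c, e, g}. A clique must lie in a single bag of any decomposition, so no decomposition can have width below 2. Combining the bounds, tw(G) = 2.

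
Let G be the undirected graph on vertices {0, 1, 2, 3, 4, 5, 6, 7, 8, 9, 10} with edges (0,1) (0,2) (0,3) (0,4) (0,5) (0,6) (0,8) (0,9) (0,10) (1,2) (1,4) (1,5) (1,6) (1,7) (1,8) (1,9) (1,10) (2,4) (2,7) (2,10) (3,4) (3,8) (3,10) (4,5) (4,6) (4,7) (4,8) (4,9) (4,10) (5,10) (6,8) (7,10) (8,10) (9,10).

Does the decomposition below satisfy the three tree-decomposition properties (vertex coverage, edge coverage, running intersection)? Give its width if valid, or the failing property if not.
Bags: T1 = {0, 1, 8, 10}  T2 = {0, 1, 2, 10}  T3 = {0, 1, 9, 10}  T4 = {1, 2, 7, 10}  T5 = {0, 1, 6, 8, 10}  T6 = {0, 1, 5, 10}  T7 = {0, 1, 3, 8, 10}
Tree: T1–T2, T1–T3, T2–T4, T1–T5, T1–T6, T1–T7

No — vertex 4 appears in no bag.

A tree decomposition must satisfy three properties: every vertex lies in some bag; for every edge, both endpoints lie together in some bag; and for every vertex, the bags containing it form a connected subtree. Here vertex 4 appears in no bag, so the decomposition is invalid.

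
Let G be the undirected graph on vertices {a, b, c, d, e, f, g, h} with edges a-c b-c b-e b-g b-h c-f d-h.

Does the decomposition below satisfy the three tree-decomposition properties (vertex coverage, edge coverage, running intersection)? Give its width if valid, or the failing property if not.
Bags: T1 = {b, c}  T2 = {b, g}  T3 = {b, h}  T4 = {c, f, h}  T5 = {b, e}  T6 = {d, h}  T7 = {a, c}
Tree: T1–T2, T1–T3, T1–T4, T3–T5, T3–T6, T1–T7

A tree decomposition must satisfy three properties: every vertex lies in some bag; for every edge, both endpoints lie together in some bag; and for every vertex, the bags containing it form a connected subtree. Here bags containing vertex h are not connected in the tree, so the decomposition is invalid.

No — bags containing vertex h are not connected in the tree.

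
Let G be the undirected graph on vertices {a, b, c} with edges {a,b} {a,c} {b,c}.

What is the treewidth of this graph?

2

A width-2 tree decomposition is:
Bags: B1 = {a, b, c}
Tree: (single bag)
A single bag containing all 3 vertices is trivially a valid decomposition of width 2. For the lower bound, the 3 vertices {a, b, c} are pairwise adjacent, and any tree decomposition puts a clique entirely inside one bag — forcing width ≥ 2. The upper and lower bounds meet at 2, so that is the treewidth.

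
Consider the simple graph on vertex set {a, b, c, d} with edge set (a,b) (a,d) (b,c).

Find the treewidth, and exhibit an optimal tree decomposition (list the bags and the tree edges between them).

Treewidth 1.
Bags: B1 = {b, c}  B2 = {a, b}  B3 = {a, d}
Tree: B1–B2, B2–B3

Each bag holds 2 vertices, so the decomposition has width 1, which upper-bounds the treewidth. Any graph with an edge has treewidth ≥ 1, and G has the edge c–b. Hence tw(G) = 1 exactly.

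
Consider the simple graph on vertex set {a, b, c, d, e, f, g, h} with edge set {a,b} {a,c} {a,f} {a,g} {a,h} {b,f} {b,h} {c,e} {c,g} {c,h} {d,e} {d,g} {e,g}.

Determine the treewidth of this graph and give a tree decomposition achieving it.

Every bag has size at most 3, so the width is 3 − 1 = 2 and tw(G) ≤ 2. Conversely, {d, e, g} is a clique of size 3, and the vertices of any clique must share a bag in every tree decomposition; so some bag has ≥ 3 vertices and tw(G) ≥ 2. Therefore the treewidth is 2.

Treewidth 2.
Bags: B1 = {a, c, g}  B2 = {c, e, g}  B3 = {d, e, g}  B4 = {a, c, h}  B5 = {a, b, h}  B6 = {a, b, f}
Tree: B1–B2, B2–B3, B1–B4, B4–B5, B5–B6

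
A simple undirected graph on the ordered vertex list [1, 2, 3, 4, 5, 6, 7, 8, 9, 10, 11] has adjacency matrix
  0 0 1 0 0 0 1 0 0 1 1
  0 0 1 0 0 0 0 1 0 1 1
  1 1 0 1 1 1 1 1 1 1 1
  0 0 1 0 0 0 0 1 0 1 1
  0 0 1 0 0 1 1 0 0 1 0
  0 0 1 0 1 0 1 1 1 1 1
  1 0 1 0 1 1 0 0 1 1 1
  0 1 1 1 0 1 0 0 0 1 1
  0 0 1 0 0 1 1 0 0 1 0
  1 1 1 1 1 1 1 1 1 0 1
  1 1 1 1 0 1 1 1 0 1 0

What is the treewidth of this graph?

A width-4 tree decomposition is:
Bags: B1 = {3, 6, 7, 9, 10}  B2 = {3, 6, 7, 10, 11}  B3 = {3, 6, 8, 10, 11}  B4 = {1, 3, 7, 10, 11}  B5 = {3, 5, 6, 7, 10}  B6 = {3, 4, 8, 10, 11}  B7 = {2, 3, 8, 10, 11}
Tree: B1–B2, B2–B3, B2–B4, B2–B5, B3–B6, B3–B7
Every bag has size at most 5, so the width is 5 − 1 = 4 and tw(G) ≤ 4. Conversely, {3, 6, 7, 9, 10} is a clique of size 5, and the vertices of any clique must share a bag in every tree decomposition; so some bag has ≥ 5 vertices and tw(G) ≥ 4. Combining the bounds, tw(G) = 4.

4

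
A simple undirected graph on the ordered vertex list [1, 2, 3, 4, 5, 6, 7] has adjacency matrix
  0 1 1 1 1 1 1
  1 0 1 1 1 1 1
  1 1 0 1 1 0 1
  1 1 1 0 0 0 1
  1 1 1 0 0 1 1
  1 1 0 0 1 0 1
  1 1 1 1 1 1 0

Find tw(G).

4

A width-4 tree decomposition is:
Bags: B1 = {1, 2, 3, 4, 7}  B2 = {1, 2, 3, 5, 7}  B3 = {1, 2, 5, 6, 7}
Tree: B1–B2, B2–B3
Each bag holds 5 vertices, so the decomposition has width 4, which upper-bounds the treewidth. For the lower bound, the 5 vertices {1, 2, 3, 4, 7} are pairwise adjacent, and any tree decomposition puts a clique entirely inside one bag — forcing width ≥ 4. The upper and lower bounds meet at 4, so that is the treewidth.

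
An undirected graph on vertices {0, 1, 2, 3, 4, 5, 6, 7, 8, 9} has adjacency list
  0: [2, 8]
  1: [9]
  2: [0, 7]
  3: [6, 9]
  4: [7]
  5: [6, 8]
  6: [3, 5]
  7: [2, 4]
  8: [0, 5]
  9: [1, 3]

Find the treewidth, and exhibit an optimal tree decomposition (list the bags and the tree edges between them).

Treewidth 1.
One such decomposition:
Bags: B1 = {4, 7}  B2 = {2, 7}  B3 = {0, 2}  B4 = {0, 8}  B5 = {5, 8}  B6 = {5, 6}  B7 = {3, 6}  B8 = {3, 9}  B9 = {1, 9}
Tree: B1–B2, B2–B3, B3–B4, B4–B5, B5–B6, B6–B7, B7–B8, B8–B9

Every bag has size at most 2, so the width is 2 − 1 = 1 and tw(G) ≤ 1. Since G has at least one edge (e.g. 4–7), it is not an edgeless graph, so tw(G) ≥ 1. Therefore the treewidth is 1.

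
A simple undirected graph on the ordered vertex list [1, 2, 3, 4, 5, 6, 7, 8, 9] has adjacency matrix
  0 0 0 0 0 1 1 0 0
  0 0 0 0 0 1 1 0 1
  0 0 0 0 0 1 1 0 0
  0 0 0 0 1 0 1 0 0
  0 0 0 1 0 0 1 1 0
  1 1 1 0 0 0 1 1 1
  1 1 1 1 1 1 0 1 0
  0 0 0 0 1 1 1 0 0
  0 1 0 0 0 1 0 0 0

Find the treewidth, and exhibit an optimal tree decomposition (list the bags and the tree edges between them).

Each bag holds 3 vertices, so the decomposition has width 2, which upper-bounds the treewidth. For the lower bound, the 3 vertices {2, 6, 9} are pairwise adjacent, and any tree decomposition puts a clique entirely inside one bag — forcing width ≥ 2. Hence tw(G) = 2 exactly.

Treewidth 2.
Bags: B1 = {6, 7, 8}  B2 = {2, 6, 7}  B3 = {1, 6, 7}  B4 = {2, 6, 9}  B5 = {3, 6, 7}  B6 = {5, 7, 8}  B7 = {4, 5, 7}
Tree: B1–B2, B2–B3, B2–B4, B2–B5, B1–B6, B6–B7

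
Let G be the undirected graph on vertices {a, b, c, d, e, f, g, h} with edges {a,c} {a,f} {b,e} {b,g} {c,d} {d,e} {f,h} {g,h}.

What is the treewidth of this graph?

2

A width-2 tree decomposition is:
Bags: B1 = {f, g, h}  B2 = {a, f, g}  B3 = {a, c, g}  B4 = {c, d, g}  B5 = {d, e, g}  B6 = {b, e, g}
Tree: B1–B2, B2–B3, B3–B4, B4–B5, B5–B6
Every bag has size at most 3, so the width is 3 − 1 = 2 and tw(G) ≤ 2. For the lower bound, G contains the cycle g–h–f–a–c–d–e–b–g, so G is not a forest; only forests have treewidth ≤ 1, hence tw(G) ≥ 2. Hence tw(G) = 2 exactly.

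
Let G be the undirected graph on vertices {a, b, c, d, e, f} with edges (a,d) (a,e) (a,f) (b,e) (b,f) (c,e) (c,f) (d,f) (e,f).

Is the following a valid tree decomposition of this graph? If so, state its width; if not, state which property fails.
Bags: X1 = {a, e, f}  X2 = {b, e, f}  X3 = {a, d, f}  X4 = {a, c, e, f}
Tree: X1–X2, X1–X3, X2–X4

A tree decomposition must satisfy three properties: every vertex lies in some bag; for every edge, both endpoints lie together in some bag; and for every vertex, the bags containing it form a connected subtree. Here bags containing vertex a are not connected in the tree, so the decomposition is invalid.

No — bags containing vertex a are not connected in the tree.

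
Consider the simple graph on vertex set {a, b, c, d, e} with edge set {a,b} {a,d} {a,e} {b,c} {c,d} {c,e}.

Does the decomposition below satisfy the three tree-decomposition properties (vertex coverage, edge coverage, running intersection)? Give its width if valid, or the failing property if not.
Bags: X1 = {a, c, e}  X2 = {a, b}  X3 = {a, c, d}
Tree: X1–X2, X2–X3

A tree decomposition must satisfy three properties: every vertex lies in some bag; for every edge, both endpoints lie together in some bag; and for every vertex, the bags containing it form a connected subtree. Here edge (c,b) lies in no bag, so the decomposition is invalid.

No — edge (c,b) lies in no bag.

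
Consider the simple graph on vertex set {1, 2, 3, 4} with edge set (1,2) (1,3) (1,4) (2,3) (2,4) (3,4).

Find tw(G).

A width-3 tree decomposition is:
Bags: B1 = {1, 2, 3, 4}
Tree: (single bag)
With just one bag of size 4, the width is 4 − 1 = 3, so tw(G) ≤ 3. For the lower bound, the 4 vertices {1, 2, 3, 4} are pairwise adjacent, and any tree decomposition puts a clique entirely inside one bag — forcing width ≥ 3. Combining the bounds, tw(G) = 3.

3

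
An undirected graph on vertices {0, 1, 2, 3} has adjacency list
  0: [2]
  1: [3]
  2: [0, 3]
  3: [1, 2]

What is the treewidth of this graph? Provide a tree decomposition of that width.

The largest bag has 2 vertices, giving width 1; this decomposition certifies tw(G) ≤ 1. Since G has at least one edge (e.g. 2–3), it is not an edgeless graph, so tw(G) ≥ 1. Combining the bounds, tw(G) = 1.

Treewidth 1.
One optimal decomposition is:
Bags: B1 = {2, 3}  B2 = {0, 2}  B3 = {1, 3}
Tree: B1–B2, B1–B3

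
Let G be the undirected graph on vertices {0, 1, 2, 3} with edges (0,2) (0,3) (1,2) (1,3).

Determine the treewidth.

A width-2 tree decomposition is:
Bags: B1 = {0, 1, 3}  B2 = {0, 1, 2}
Tree: B1–B2
The largest bag has 3 vertices, giving width 2; this decomposition certifies tw(G) ≤ 2. The edges 0–3–1–2–0 form a cycle, so G is not a tree and its treewidth is at least 2. Combining the bounds, tw(G) = 2.

2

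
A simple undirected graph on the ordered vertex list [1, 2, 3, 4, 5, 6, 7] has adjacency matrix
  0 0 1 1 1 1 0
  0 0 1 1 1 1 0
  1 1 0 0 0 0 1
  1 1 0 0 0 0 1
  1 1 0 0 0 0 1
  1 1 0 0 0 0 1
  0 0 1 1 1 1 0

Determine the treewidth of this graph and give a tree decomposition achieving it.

Treewidth 3.
One optimal decomposition is:
Bags: B1 = {1, 2, 5, 7}  B2 = {1, 2, 3, 7}  B3 = {1, 2, 6, 7}  B4 = {1, 2, 4, 7}
Tree: B1–B2, B2–B3, B3–B4

Each bag holds 4 vertices, so the decomposition has width 3, which upper-bounds the treewidth. For the lower bound: the 4 vertex sets {2,5}, {1,3}, {7}, {6} are disjoint, each induces a connected subgraph, and every pair is joined by at least one edge of G. Contracting each set to a single vertex therefore yields K_{4} as a minor, and since treewidth is minor-monotone, tw(G) ≥ tw(K_{4}) = 3. Combining the bounds, tw(G) = 3.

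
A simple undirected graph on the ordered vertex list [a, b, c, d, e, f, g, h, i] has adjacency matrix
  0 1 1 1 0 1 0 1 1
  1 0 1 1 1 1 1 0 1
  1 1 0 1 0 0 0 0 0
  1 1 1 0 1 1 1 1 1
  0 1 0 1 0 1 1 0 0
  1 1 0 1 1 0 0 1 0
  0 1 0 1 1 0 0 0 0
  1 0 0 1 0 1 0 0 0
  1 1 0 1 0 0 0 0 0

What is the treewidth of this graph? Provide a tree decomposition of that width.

The largest bag has 4 vertices, giving width 3; this decomposition certifies tw(G) ≤ 3. On the other hand G contains the 4-clique {a, d, f, h}. A clique must lie in a single bag of any decomposition, so no decomposition can have width below 3. The upper and lower bounds meet at 3, so that is the treewidth.

Treewidth 3.
Bags: B1 = {a, d, f, h}  B2 = {a, b, d, f}  B3 = {a, b, c, d}  B4 = {a, b, d, i}  B5 = {b, d, e, f}  B6 = {b, d, e, g}
Tree: B1–B2, B2–B3, B3–B4, B2–B5, B5–B6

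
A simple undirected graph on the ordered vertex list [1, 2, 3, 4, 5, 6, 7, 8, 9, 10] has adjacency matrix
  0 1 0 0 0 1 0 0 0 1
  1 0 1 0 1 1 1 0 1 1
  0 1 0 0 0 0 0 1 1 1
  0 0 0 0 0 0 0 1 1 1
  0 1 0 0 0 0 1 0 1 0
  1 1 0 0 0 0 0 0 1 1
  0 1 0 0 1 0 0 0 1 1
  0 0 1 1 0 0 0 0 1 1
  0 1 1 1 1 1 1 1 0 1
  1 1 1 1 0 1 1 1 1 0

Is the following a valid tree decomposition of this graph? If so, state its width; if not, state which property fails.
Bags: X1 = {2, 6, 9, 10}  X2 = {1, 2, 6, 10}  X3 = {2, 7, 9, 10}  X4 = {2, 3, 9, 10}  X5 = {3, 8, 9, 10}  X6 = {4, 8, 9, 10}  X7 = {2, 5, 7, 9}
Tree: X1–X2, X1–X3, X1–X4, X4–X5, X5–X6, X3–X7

Yes; width 3.

Checking the three conditions: (i) the bags cover all of {1, 2, 3, 4, 5, 6, 7, 8, 9, 10}; (ii) for each edge, some bag contains both endpoints; (iii) the bags containing any fixed vertex form a subtree. All hold, so the decomposition is valid with width 4 − 1 = 3.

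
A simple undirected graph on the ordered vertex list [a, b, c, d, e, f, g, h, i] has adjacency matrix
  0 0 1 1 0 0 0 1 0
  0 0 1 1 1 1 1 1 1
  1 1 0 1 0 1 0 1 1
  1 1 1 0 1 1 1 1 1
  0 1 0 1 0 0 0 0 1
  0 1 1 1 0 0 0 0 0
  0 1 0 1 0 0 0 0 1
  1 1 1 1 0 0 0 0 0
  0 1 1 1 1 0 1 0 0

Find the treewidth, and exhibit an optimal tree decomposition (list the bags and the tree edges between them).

The largest bag has 4 vertices, giving width 3; this decomposition certifies tw(G) ≤ 3. Conversely, {a, c, d, h} is a clique of size 4, and the vertices of any clique must share a bag in every tree decomposition; so some bag has ≥ 4 vertices and tw(G) ≥ 3. Therefore the treewidth is 3.

Treewidth 3.
Bags: B1 = {b, c, d, i}  B2 = {b, c, d, h}  B3 = {b, c, d, f}  B4 = {a, c, d, h}  B5 = {b, d, e, i}  B6 = {b, d, g, i}
Tree: B1–B2, B2–B3, B2–B4, B1–B5, B5–B6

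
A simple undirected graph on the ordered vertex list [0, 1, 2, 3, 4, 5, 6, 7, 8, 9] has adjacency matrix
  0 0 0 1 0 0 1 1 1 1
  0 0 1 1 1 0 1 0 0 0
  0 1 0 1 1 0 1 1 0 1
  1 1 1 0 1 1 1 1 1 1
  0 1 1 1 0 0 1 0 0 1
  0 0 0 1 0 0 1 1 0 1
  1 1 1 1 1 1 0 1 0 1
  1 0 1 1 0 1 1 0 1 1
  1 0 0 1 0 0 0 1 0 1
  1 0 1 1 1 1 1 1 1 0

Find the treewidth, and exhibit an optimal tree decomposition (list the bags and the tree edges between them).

Treewidth 4.
One such decomposition:
Bags: B1 = {2, 3, 4, 6, 9}  B2 = {2, 3, 6, 7, 9}  B3 = {1, 2, 3, 4, 6}  B4 = {0, 3, 6, 7, 9}  B5 = {3, 5, 6, 7, 9}  B6 = {0, 3, 7, 8, 9}
Tree: B1–B2, B1–B3, B2–B4, B2–B5, B4–B6

The largest bag has 5 vertices, giving width 4; this decomposition certifies tw(G) ≤ 4. For the lower bound, the 5 vertices {0, 3, 7, 8, 9} are pairwise adjacent, and any tree decomposition puts a clique entirely inside one bag — forcing width ≥ 4. The upper and lower bounds meet at 4, so that is the treewidth.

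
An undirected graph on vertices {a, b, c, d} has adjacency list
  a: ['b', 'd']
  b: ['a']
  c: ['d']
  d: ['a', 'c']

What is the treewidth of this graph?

A width-1 tree decomposition is:
Bags: B1 = {a, b}  B2 = {a, d}  B3 = {c, d}
Tree: B1–B2, B2–B3
Every bag has size at most 2, so the width is 2 − 1 = 1 and tw(G) ≤ 1. Since G has at least one edge (e.g. a–b), it is not an edgeless graph, so tw(G) ≥ 1. Hence tw(G) = 1 exactly.

1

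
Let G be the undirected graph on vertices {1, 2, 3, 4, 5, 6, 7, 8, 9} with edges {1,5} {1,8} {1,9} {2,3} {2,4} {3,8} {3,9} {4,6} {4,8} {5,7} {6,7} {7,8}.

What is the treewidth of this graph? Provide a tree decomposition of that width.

Treewidth 3.
Bags: B1 = {2, 3, 4, 9}  B2 = {3, 4, 8, 9}  B3 = {1, 4, 8, 9}  B4 = {1, 4, 6, 8}  B5 = {1, 6, 7, 8}  B6 = {1, 5, 6, 7}
Tree: B1–B2, B2–B3, B3–B4, B4–B5, B5–B6

Each bag holds 4 vertices, so the decomposition has width 3, which upper-bounds the treewidth. For the lower bound: the 4 vertex sets {2,3,9}, {4}, {8}, {1,5,6,7} are disjoint, each induces a connected subgraph, and every pair is joined by at least one edge of G. Contracting each set to a single vertex therefore yields K_{4} as a minor, and since treewidth is minor-monotone, tw(G) ≥ tw(K_{4}) = 3. Hence tw(G) = 3 exactly.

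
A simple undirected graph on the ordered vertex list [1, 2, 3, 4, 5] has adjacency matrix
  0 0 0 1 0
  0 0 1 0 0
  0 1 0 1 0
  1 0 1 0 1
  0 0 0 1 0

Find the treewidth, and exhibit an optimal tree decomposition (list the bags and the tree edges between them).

Treewidth 1.
Bags: B1 = {4, 5}  B2 = {3, 4}  B3 = {1, 4}  B4 = {2, 3}
Tree: B1–B2, B2–B3, B2–B4

The largest bag has 2 vertices, giving width 1; this decomposition certifies tw(G) ≤ 1. Since G has at least one edge (e.g. 4–5), it is not an edgeless graph, so tw(G) ≥ 1. The upper and lower bounds meet at 1, so that is the treewidth.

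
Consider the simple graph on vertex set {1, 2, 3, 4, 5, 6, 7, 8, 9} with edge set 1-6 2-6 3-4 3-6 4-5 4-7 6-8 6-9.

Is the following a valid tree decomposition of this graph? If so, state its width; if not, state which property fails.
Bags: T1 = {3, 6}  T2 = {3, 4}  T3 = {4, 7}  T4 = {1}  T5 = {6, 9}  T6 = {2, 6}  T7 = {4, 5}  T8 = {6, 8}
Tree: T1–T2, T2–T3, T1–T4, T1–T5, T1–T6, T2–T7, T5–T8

A tree decomposition must satisfy three properties: every vertex lies in some bag; for every edge, both endpoints lie together in some bag; and for every vertex, the bags containing it form a connected subtree. Here edge (6,1) lies in no bag, so the decomposition is invalid.

No — edge (6,1) lies in no bag.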